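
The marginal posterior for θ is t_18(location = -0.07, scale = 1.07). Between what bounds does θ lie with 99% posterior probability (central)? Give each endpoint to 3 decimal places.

[-3.150, 3.010]

The t_18 distribution is symmetric; the 99% interval is -0.07 ± t·1.07 with t_{0.995,18} = 2.878.
Half-width: 2.878 × 1.07 = 3.080.
-0.07 − 3.080 = -3.150; -0.07 + 3.080 = 3.010.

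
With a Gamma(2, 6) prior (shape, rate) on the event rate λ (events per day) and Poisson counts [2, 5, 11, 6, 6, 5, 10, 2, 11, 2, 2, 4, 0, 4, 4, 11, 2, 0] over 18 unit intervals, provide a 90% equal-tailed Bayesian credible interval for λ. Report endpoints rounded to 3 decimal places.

Posterior: Gamma(2+87, 6+18) = Gamma(89, 24) (shape, rate).
Equal-tailed 90% interval: Gamma(89, 24) quantiles at 0.05 and 0.95.
Posterior mean ≈ 3.708, SD ≈ 0.393; a Normal approximation gives roughly [3.062, 4.355].
Exact: lower = 3.086; upper = 4.378.

[3.086, 4.378]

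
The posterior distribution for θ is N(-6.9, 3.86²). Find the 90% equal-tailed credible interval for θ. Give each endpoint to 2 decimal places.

The posterior is symmetric, so the 90% equal-tailed interval is θ = -6.9 ± z·3.86 with z = 1.645.
Half-width: 1.645 × 3.86 = 6.35.
-6.9 − 6.35 = -13.25; -6.9 + 6.35 = -0.55.

[-13.25, -0.55]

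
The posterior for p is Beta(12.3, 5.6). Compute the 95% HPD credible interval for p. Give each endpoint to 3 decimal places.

[0.478, 0.885]

The posterior is unimodal and skewed, so the HPD interval has equal density at both endpoints and is the shortest 95% interval.
Solving f(0.478) = f(0.885) with F(0.885) − F(0.478) = 0.95 gives [0.478, 0.885].
For comparison, the equal-tailed interval is [0.462, 0.873]; the HPD is narrower and shifted toward the mode.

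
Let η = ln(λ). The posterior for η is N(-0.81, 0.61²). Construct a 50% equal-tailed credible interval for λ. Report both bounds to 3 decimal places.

On the log scale the 50% interval is -0.81 ± 0.674 × 0.61 = [-1.2214, -0.3986].
Exponentiate: [e^-1.2214, e^-0.3986] = [0.295, 0.671].

[0.295, 0.671]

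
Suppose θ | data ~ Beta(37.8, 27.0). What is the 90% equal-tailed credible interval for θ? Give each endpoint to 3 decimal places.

[0.482, 0.682]

Posterior: Beta(37.8, 27.0).
Equal-tailed 90% interval: the 0.05 and 0.95 quantiles of Beta(37.8, 27.0).
Posterior mean ≈ 0.583, SD ≈ 0.061; a Normal approximation gives roughly [0.483, 0.683].
Exact: F⁻¹(0.05) = 0.482; F⁻¹(0.95) = 0.682.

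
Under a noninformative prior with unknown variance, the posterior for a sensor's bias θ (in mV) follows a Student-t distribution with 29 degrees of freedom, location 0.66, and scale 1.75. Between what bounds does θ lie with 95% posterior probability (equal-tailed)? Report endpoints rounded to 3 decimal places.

[-2.919, 4.239]

The t_29 distribution is symmetric; the 95% interval is 0.66 ± t·1.75 with t_{0.975,29} = 2.045.
Half-width: 2.045 × 1.75 = 3.579.
0.66 − 3.579 = -2.919; 0.66 + 3.579 = 4.239.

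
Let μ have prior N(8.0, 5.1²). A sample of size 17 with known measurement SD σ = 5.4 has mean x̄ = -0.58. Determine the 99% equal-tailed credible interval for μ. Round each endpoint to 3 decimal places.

Posterior precision = 1/5.1² + 17/5.4² = 0.0384 + 0.5830 = 0.6214, so posterior SD = 1.2685.
Posterior mean = (8.0/5.1² + 17·-0.58/5.4²) / 0.6214 = -0.0492.
Interval: -0.0492 ± 2.576 × 1.2685 → [-3.317, 3.218].

[-3.317, 3.218]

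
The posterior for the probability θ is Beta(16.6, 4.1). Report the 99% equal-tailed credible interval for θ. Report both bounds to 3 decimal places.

Posterior: Beta(16.6, 4.1).
Equal-tailed 99% interval: the 0.005 and 0.995 quantiles of Beta(16.6, 4.1).
Posterior mean ≈ 0.802, SD ≈ 0.086; a Normal approximation gives roughly [0.582, 1.022].
Exact: F⁻¹(0.005) = 0.539; F⁻¹(0.995) = 0.962.

[0.539, 0.962]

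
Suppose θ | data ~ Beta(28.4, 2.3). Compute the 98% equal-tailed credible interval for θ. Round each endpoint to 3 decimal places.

Posterior: Beta(28.4, 2.3).
Equal-tailed 98% interval: the 0.01 and 0.99 quantiles of Beta(28.4, 2.3).
Posterior mean ≈ 0.925, SD ≈ 0.047; a Normal approximation gives roughly [0.816, 1.034].
Exact: F⁻¹(0.01) = 0.781; F⁻¹(0.99) = 0.992.

[0.781, 0.992]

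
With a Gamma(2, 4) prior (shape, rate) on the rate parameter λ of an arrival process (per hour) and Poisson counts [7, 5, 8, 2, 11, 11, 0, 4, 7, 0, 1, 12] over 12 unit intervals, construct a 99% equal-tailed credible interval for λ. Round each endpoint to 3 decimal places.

[3.145, 5.839]

Posterior: Gamma(2+68, 4+12) = Gamma(70, 16) (shape, rate).
Equal-tailed 99% interval: Gamma(70, 16) quantiles at 0.005 and 0.995.
Posterior mean ≈ 4.375, SD ≈ 0.523; a Normal approximation gives roughly [3.028, 5.722].
Exact: lower = 3.145; upper = 5.839.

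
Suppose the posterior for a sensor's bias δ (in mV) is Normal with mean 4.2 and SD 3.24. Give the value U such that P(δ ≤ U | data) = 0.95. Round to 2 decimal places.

9.53

Need U with P(δ ≤ U) = 0.95: U = 4.2 + z_{0.05}·3.24.
z = 1.645; U = 4.2 + 1.645 × 3.24 = 9.53.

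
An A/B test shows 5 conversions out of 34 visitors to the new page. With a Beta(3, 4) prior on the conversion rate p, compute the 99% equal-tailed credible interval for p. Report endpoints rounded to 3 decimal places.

[0.068, 0.376]

Posterior: Beta(3+5, 4+29) = Beta(8, 33).
Equal-tailed 99% interval: the 0.005 and 0.995 quantiles of Beta(8, 33).
Posterior mean ≈ 0.195, SD ≈ 0.061; a Normal approximation gives roughly [0.038, 0.353].
Exact: F⁻¹(0.005) = 0.068; F⁻¹(0.995) = 0.376.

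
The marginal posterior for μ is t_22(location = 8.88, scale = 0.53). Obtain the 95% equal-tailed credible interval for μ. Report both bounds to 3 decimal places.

The t_22 distribution is symmetric; the 95% interval is 8.88 ± t·0.53 with t_{0.975,22} = 2.074.
Half-width: 2.074 × 0.53 = 1.099.
8.88 − 1.099 = 7.781; 8.88 + 1.099 = 9.979.

[7.781, 9.979]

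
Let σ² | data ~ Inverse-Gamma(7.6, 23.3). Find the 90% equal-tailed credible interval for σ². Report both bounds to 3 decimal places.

Inverse-Gamma(7.6, 23.3) quantiles: F⁻¹(0.05) and F⁻¹(0.95).
Equivalently, 1/σ² ~ Gamma(7.6, rate = 23.3); invert its 0.95 and 0.05 quantiles.
Posterior mean ≈ 3.530, SD ≈ 1.492; a Normal approximation gives roughly [1.076, 5.984].
Exact: lower = 1.845; upper = 6.297.

[1.845, 6.297]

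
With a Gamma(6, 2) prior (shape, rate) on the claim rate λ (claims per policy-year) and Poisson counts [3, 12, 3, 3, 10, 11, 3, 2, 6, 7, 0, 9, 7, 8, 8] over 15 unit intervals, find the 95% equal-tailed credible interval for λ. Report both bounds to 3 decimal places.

Posterior: Gamma(6+92, 2+15) = Gamma(98, 17) (shape, rate).
Equal-tailed 95% interval: Gamma(98, 17) quantiles at 0.025 and 0.975.
Posterior mean ≈ 5.765, SD ≈ 0.582; a Normal approximation gives roughly [4.623, 6.906].
Exact: lower = 4.680; upper = 6.961.

[4.680, 6.961]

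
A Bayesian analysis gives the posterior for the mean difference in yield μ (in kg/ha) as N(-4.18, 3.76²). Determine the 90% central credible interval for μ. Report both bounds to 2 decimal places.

[-10.36, 2.00]

The posterior is symmetric, so the 90% equal-tailed interval is μ = -4.18 ± z·3.76 with z = 1.645.
Half-width: 1.645 × 3.76 = 6.18.
-4.18 − 6.18 = -10.36; -4.18 + 6.18 = 2.00.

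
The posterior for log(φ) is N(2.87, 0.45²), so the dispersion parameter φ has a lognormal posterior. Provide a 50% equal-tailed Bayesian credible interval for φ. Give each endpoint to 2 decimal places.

[13.02, 23.89]

On the log scale the 50% interval is 2.87 ± 0.674 × 0.45 = [2.5665, 3.1735].
Exponentiate: [e^2.5665, e^3.1735] = [13.02, 23.89].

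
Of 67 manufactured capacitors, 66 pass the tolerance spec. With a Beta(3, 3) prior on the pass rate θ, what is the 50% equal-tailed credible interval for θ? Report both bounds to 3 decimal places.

Posterior: Beta(3+66, 3+1) = Beta(69, 4).
Equal-tailed 50% interval: the 0.25 and 0.75 quantiles of Beta(69, 4).
Posterior mean ≈ 0.945, SD ≈ 0.026; a Normal approximation gives roughly [0.927, 0.963].
Exact: F⁻¹(0.25) = 0.930; F⁻¹(0.75) = 0.965.

[0.930, 0.965]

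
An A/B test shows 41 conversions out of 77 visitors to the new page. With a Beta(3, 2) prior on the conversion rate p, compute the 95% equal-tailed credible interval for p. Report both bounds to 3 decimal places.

[0.429, 0.643]

Posterior: Beta(3+41, 2+36) = Beta(44, 38).
Equal-tailed 95% interval: the 0.025 and 0.975 quantiles of Beta(44, 38).
Posterior mean ≈ 0.537, SD ≈ 0.055; a Normal approximation gives roughly [0.429, 0.644].
Exact: F⁻¹(0.025) = 0.429; F⁻¹(0.975) = 0.643.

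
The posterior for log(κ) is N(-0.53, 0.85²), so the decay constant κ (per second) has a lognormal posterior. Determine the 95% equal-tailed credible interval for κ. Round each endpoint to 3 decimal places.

[0.111, 3.114]

On the log scale the 95% interval is -0.53 ± 1.960 × 0.85 = [-2.1960, 1.1360].
Exponentiate: [e^-2.1960, e^1.1360] = [0.111, 3.114].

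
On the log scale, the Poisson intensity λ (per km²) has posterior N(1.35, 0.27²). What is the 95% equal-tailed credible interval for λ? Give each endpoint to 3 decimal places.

On the log scale the 95% interval is 1.35 ± 1.960 × 0.27 = [0.8208, 1.8792].
Exponentiate: [e^0.8208, e^1.8792] = [2.272, 6.548].

[2.272, 6.548]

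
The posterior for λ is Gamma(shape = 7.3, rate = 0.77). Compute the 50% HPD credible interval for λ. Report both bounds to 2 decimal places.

[6.15, 10.62]

The posterior is unimodal and skewed, so the HPD interval has equal density at both endpoints and is the shortest 50% interval.
Solving f(6.15) = f(10.62) with F(10.62) − F(6.15) = 0.50 gives [6.15, 10.62].
For comparison, the equal-tailed interval is [6.94, 11.55]; the HPD is narrower and shifted toward the mode.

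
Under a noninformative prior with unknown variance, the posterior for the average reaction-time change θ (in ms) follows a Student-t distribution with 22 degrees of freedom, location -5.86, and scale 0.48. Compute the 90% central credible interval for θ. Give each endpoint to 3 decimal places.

The t_22 distribution is symmetric; the 90% interval is -5.86 ± t·0.48 with t_{0.95,22} = 1.717.
Half-width: 1.717 × 0.48 = 0.824.
-5.86 − 0.824 = -6.684; -5.86 + 0.824 = -5.036.

[-6.684, -5.036]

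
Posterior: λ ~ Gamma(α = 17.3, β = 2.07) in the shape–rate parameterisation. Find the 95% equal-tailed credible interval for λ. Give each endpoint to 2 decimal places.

[4.89, 12.73]

Posterior: Gamma(shape 17.3, rate 2.07).
Equal-tailed 95% interval: Gamma(17.3, 2.07) quantiles at 0.025 and 0.975.
Posterior mean ≈ 8.36, SD ≈ 2.01; a Normal approximation gives roughly [4.42, 12.30].
Exact: lower = 4.89; upper = 12.73.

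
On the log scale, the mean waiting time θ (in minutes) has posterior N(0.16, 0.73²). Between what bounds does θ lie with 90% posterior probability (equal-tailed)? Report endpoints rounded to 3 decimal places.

[0.353, 3.899]

On the log scale the 90% interval is 0.16 ± 1.645 × 0.73 = [-1.0407, 1.3607].
Exponentiate: [e^-1.0407, e^1.3607] = [0.353, 3.899].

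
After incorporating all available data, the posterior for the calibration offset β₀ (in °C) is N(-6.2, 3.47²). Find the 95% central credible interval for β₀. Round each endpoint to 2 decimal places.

The posterior is symmetric, so the 95% equal-tailed interval is β₀ = -6.2 ± z·3.47 with z = 1.960.
Half-width: 1.960 × 3.47 = 6.80.
-6.2 − 6.80 = -13.00; -6.2 + 6.80 = 0.60.

[-13.00, 0.60]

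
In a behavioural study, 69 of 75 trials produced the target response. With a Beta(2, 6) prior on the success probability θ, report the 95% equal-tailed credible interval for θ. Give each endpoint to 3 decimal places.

[0.773, 0.922]

Posterior: Beta(2+69, 6+6) = Beta(71, 12).
Equal-tailed 95% interval: the 0.025 and 0.975 quantiles of Beta(71, 12).
Posterior mean ≈ 0.855, SD ≈ 0.038; a Normal approximation gives roughly [0.780, 0.931].
Exact: F⁻¹(0.025) = 0.773; F⁻¹(0.975) = 0.922.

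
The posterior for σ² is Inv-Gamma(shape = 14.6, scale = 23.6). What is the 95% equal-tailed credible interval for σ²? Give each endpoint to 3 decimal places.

[1.027, 2.914]

Inverse-Gamma(14.6, 23.6) quantiles: F⁻¹(0.025) and F⁻¹(0.975).
Equivalently, 1/σ² ~ Gamma(14.6, rate = 23.6); invert its 0.975 and 0.025 quantiles.
Posterior mean ≈ 1.735, SD ≈ 0.489; a Normal approximation gives roughly [0.777, 2.693].
Exact: lower = 1.027; upper = 2.914.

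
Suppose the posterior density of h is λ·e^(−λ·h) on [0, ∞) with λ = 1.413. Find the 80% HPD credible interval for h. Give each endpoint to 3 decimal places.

[0.000, 1.139]

The exponential density is strictly decreasing on [0, ∞), so the HPD interval is anchored at 0: [0, q] with P(h ≤ q) = 0.80.
q = −ln(1 − 0.80) / 1.413 = 1.6094 / 1.413 = 1.139.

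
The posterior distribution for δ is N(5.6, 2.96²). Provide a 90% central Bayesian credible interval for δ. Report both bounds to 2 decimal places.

The posterior is symmetric, so the 90% equal-tailed interval is δ = 5.6 ± z·2.96 with z = 1.645.
Half-width: 1.645 × 2.96 = 4.87.
5.6 − 4.87 = 0.73; 5.6 + 4.87 = 10.47.

[0.73, 10.47]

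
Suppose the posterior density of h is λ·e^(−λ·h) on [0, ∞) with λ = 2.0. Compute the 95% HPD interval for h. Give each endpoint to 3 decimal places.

The exponential density is strictly decreasing on [0, ∞), so the HPD interval is anchored at 0: [0, q] with P(h ≤ q) = 0.95.
q = −ln(1 − 0.95) / 2.0 = 2.9957 / 2.0 = 1.498.

[0.000, 1.498]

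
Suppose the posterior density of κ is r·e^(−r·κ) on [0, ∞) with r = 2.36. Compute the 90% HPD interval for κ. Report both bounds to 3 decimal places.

[0.000, 0.976]

The exponential density is strictly decreasing on [0, ∞), so the HPD interval is anchored at 0: [0, q] with P(κ ≤ q) = 0.90.
q = −ln(1 − 0.90) / 2.36 = 2.3026 / 2.36 = 0.976.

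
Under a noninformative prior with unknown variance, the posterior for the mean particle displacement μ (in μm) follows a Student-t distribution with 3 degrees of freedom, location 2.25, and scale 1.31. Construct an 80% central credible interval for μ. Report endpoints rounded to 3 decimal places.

[0.105, 4.395]

The t_3 distribution is symmetric; the 80% interval is 2.25 ± t·1.31 with t_{0.9,3} = 1.638.
Half-width: 1.638 × 1.31 = 2.145.
2.25 − 2.145 = 0.105; 2.25 + 2.145 = 4.395.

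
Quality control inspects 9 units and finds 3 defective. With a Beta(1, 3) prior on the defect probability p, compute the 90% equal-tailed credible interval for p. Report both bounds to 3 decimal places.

Posterior: Beta(1+3, 3+6) = Beta(4, 9).
Equal-tailed 90% interval: the 0.05 and 0.95 quantiles of Beta(4, 9).
Posterior mean ≈ 0.308, SD ≈ 0.123; a Normal approximation gives roughly [0.105, 0.511].
Exact: F⁻¹(0.05) = 0.123; F⁻¹(0.95) = 0.527.

[0.123, 0.527]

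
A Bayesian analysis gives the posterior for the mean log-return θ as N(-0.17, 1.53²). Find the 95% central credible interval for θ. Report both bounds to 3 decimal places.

[-3.169, 2.829]

The posterior is symmetric, so the 95% equal-tailed interval is θ = -0.17 ± z·1.53 with z = 1.960.
Half-width: 1.960 × 1.53 = 2.999.
-0.17 − 2.999 = -3.169; -0.17 + 2.999 = 2.829.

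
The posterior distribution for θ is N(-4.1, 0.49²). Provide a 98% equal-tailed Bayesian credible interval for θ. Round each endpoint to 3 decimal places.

[-5.240, -2.960]

The posterior is symmetric, so the 98% equal-tailed interval is θ = -4.1 ± z·0.49 with z = 2.326.
Half-width: 2.326 × 0.49 = 1.140.
-4.1 − 1.140 = -5.240; -4.1 + 1.140 = -2.960.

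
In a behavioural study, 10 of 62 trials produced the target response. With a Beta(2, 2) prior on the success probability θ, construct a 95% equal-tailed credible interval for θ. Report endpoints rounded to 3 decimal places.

[0.099, 0.283]

Posterior: Beta(2+10, 2+52) = Beta(12, 54).
Equal-tailed 95% interval: the 0.025 and 0.975 quantiles of Beta(12, 54).
Posterior mean ≈ 0.182, SD ≈ 0.047; a Normal approximation gives roughly [0.089, 0.274].
Exact: F⁻¹(0.025) = 0.099; F⁻¹(0.975) = 0.283.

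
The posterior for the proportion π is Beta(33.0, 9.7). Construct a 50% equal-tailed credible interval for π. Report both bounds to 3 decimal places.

[0.732, 0.818]

Posterior: Beta(33.0, 9.7).
Equal-tailed 50% interval: the 0.25 and 0.75 quantiles of Beta(33.0, 9.7).
Posterior mean ≈ 0.773, SD ≈ 0.063; a Normal approximation gives roughly [0.730, 0.816].
Exact: F⁻¹(0.25) = 0.732; F⁻¹(0.75) = 0.818.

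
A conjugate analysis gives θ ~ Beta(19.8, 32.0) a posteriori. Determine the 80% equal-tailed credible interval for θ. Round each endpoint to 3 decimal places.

Posterior: Beta(19.8, 32.0).
Equal-tailed 80% interval: the 0.1 and 0.9 quantiles of Beta(19.8, 32.0).
Posterior mean ≈ 0.382, SD ≈ 0.067; a Normal approximation gives roughly [0.297, 0.468].
Exact: F⁻¹(0.1) = 0.297; F⁻¹(0.9) = 0.469.

[0.297, 0.469]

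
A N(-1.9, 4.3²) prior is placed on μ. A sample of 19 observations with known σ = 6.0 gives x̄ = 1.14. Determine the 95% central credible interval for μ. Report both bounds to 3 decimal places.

[-1.712, 3.427]

Posterior precision = 1/4.3² + 19/6.0² = 0.0541 + 0.5278 = 0.5819, so posterior SD = 1.3110.
Posterior mean = (-1.9/4.3² + 19·1.14/6.0²) / 0.5819 = 0.8574.
Interval: 0.8574 ± 1.960 × 1.3110 → [-1.712, 3.427].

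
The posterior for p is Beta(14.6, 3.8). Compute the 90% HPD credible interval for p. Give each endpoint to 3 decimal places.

The posterior is unimodal and skewed, so the HPD interval has equal density at both endpoints and is the shortest 90% interval.
Solving f(0.652) = f(0.942) with F(0.942) − F(0.652) = 0.90 gives [0.652, 0.942].
For comparison, the equal-tailed interval is [0.625, 0.925]; the HPD is narrower and shifted toward the mode.

[0.652, 0.942]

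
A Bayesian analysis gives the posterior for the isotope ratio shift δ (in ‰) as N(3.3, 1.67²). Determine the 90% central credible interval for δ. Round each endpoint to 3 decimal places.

[0.553, 6.047]

The posterior is symmetric, so the 90% equal-tailed interval is δ = 3.3 ± z·1.67 with z = 1.645.
Half-width: 1.645 × 1.67 = 2.747.
3.3 − 2.747 = 0.553; 3.3 + 2.747 = 6.047.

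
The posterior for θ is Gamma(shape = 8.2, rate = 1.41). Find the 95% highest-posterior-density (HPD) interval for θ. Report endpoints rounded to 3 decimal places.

[2.200, 9.860]

The posterior is unimodal and skewed, so the HPD interval has equal density at both endpoints and is the shortest 95% interval.
Solving f(2.200) = f(9.860) with F(9.860) − F(2.200) = 0.95 gives [2.200, 9.860].
For comparison, the equal-tailed interval is [2.542, 10.420]; the HPD is narrower and shifted toward the mode.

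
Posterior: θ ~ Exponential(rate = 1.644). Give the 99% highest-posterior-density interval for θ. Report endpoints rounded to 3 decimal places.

The exponential density is strictly decreasing on [0, ∞), so the HPD interval is anchored at 0: [0, q] with P(θ ≤ q) = 0.99.
q = −ln(1 − 0.99) / 1.644 = 4.6052 / 1.644 = 2.801.

[0.000, 2.801]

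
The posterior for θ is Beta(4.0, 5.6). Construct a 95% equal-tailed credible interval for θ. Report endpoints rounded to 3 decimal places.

[0.144, 0.722]

Posterior: Beta(4.0, 5.6).
Equal-tailed 95% interval: the 0.025 and 0.975 quantiles of Beta(4.0, 5.6).
Posterior mean ≈ 0.417, SD ≈ 0.151; a Normal approximation gives roughly [0.120, 0.713].
Exact: F⁻¹(0.025) = 0.144; F⁻¹(0.975) = 0.722.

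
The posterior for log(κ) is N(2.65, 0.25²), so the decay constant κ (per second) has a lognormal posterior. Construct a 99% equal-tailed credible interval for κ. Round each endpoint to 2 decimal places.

On the log scale the 99% interval is 2.65 ± 2.576 × 0.25 = [2.0060, 3.2940].
Exponentiate: [e^2.0060, e^3.2940] = [7.43, 26.95].

[7.43, 26.95]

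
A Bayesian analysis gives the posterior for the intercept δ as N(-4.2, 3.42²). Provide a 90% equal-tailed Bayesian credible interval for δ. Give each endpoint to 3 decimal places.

[-9.825, 1.425]

The posterior is symmetric, so the 90% equal-tailed interval is δ = -4.2 ± z·3.42 with z = 1.645.
Half-width: 1.645 × 3.42 = 5.625.
-4.2 − 5.625 = -9.825; -4.2 + 5.625 = 1.425.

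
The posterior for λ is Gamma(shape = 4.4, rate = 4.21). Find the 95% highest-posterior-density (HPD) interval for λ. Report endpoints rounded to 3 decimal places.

The posterior is unimodal and skewed, so the HPD interval has equal density at both endpoints and is the shortest 95% interval.
Solving f(0.214) = f(2.030) with F(2.030) − F(0.214) = 0.95 gives [0.214, 2.030].
For comparison, the equal-tailed interval is [0.308, 2.224]; the HPD is narrower and shifted toward the mode.

[0.214, 2.030]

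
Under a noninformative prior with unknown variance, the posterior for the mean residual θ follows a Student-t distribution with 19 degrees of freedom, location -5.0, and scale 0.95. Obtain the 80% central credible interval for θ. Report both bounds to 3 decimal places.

The t_19 distribution is symmetric; the 80% interval is -5.0 ± t·0.95 with t_{0.9,19} = 1.328.
Half-width: 1.328 × 0.95 = 1.261.
-5.0 − 1.261 = -6.261; -5.0 + 1.261 = -3.739.

[-6.261, -3.739]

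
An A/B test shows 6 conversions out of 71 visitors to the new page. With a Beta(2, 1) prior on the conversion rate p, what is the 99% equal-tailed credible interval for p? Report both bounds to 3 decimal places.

Posterior: Beta(2+6, 1+65) = Beta(8, 66).
Equal-tailed 99% interval: the 0.005 and 0.995 quantiles of Beta(8, 66).
Posterior mean ≈ 0.108, SD ≈ 0.036; a Normal approximation gives roughly [0.016, 0.200].
Exact: F⁻¹(0.005) = 0.036; F⁻¹(0.995) = 0.219.

[0.036, 0.219]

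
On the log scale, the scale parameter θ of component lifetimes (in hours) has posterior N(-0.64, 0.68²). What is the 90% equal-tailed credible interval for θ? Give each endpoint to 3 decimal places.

On the log scale the 90% interval is -0.64 ± 1.645 × 0.68 = [-1.7585, 0.4785].
Exponentiate: [e^-1.7585, e^0.4785] = [0.172, 1.614].

[0.172, 1.614]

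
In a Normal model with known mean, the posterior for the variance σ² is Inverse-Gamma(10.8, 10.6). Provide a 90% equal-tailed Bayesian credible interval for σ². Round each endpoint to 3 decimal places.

Inverse-Gamma(10.8, 10.6) quantiles: F⁻¹(0.05) and F⁻¹(0.95).
Equivalently, 1/σ² ~ Gamma(10.8, rate = 10.6); invert its 0.95 and 0.05 quantiles.
Posterior mean ≈ 1.082, SD ≈ 0.365; a Normal approximation gives roughly [0.482, 1.681].
Exact: lower = 0.634; upper = 1.761.

[0.634, 1.761]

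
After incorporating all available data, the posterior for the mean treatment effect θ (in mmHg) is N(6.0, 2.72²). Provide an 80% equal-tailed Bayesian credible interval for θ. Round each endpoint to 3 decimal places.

The posterior is symmetric, so the 80% equal-tailed interval is θ = 6.0 ± z·2.72 with z = 1.282.
Half-width: 1.282 × 2.72 = 3.486.
6.0 − 3.486 = 2.514; 6.0 + 3.486 = 9.486.

[2.514, 9.486]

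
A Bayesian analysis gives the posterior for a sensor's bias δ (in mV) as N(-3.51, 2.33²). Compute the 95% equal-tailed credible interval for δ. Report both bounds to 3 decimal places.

[-8.077, 1.057]

The posterior is symmetric, so the 95% equal-tailed interval is δ = -3.51 ± z·2.33 with z = 1.960.
Half-width: 1.960 × 2.33 = 4.567.
-3.51 − 4.567 = -8.077; -3.51 + 4.567 = 1.057.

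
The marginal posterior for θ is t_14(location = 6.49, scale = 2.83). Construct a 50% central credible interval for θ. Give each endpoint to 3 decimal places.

The t_14 distribution is symmetric; the 50% interval is 6.49 ± t·2.83 with t_{0.75,14} = 0.692.
Half-width: 0.692 × 2.83 = 1.960.
6.49 − 1.960 = 4.530; 6.49 + 1.960 = 8.450.

[4.530, 8.450]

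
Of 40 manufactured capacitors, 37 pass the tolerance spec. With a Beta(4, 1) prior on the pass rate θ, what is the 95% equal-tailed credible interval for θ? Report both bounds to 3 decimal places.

Posterior: Beta(4+37, 1+3) = Beta(41, 4).
Equal-tailed 95% interval: the 0.025 and 0.975 quantiles of Beta(41, 4).
Posterior mean ≈ 0.911, SD ≈ 0.042; a Normal approximation gives roughly [0.829, 0.993].
Exact: F⁻¹(0.025) = 0.813; F⁻¹(0.975) = 0.975.

[0.813, 0.975]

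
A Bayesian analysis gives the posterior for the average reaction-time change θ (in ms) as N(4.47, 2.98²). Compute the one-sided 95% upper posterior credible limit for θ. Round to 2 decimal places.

9.37

Need U with P(θ ≤ U) = 0.95: U = 4.47 + z_{0.05}·2.98.
z = 1.645; U = 4.47 + 1.645 × 2.98 = 9.37.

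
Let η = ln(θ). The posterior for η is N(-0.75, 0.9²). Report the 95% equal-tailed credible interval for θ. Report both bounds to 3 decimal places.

[0.081, 2.757]

On the log scale the 95% interval is -0.75 ± 1.960 × 0.9 = [-2.5140, 1.0140].
Exponentiate: [e^-2.5140, e^1.0140] = [0.081, 2.757].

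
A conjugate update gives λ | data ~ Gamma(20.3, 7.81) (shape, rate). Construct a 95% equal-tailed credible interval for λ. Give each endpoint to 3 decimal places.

[1.594, 3.846]

Posterior: Gamma(shape 20.3, rate 7.81).
Equal-tailed 95% interval: Gamma(20.3, 7.81) quantiles at 0.025 and 0.975.
Posterior mean ≈ 2.599, SD ≈ 0.577; a Normal approximation gives roughly [1.469, 3.730].
Exact: lower = 1.594; upper = 3.846.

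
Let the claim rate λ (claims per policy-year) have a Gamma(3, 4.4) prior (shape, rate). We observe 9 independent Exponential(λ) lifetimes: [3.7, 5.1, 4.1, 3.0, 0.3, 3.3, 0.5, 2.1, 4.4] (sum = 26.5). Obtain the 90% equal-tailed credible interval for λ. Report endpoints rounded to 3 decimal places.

Posterior: Gamma(3+9, 4.4+26.5) = Gamma(12, 30.9) (shape, rate).
Equal-tailed 90% interval: Gamma(12, 30.9) quantiles at 0.05 and 0.95.
Posterior mean ≈ 0.388, SD ≈ 0.112; a Normal approximation gives roughly [0.204, 0.573].
Exact: lower = 0.224; upper = 0.589.

[0.224, 0.589]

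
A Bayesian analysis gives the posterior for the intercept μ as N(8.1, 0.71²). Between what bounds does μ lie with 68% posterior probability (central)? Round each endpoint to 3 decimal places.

The posterior is symmetric, so the 68% equal-tailed interval is μ = 8.1 ± z·0.71 with z = 0.994.
Half-width: 0.994 × 0.71 = 0.706.
8.1 − 0.706 = 7.394; 8.1 + 0.706 = 8.806.

[7.394, 8.806]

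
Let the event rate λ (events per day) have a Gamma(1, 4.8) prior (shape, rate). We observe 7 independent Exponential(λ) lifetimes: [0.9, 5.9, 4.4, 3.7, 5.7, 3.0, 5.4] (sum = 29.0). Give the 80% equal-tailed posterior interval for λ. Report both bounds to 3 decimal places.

Posterior: Gamma(1+7, 4.8+29.0) = Gamma(8, 33.8) (shape, rate).
Equal-tailed 80% interval: Gamma(8, 33.8) quantiles at 0.1 and 0.9.
Posterior mean ≈ 0.237, SD ≈ 0.084; a Normal approximation gives roughly [0.129, 0.344].
Exact: lower = 0.138; upper = 0.348.

[0.138, 0.348]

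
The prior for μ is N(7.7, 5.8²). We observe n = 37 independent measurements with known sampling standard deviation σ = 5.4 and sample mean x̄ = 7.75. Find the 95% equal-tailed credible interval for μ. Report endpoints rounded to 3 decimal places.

Posterior precision = 1/5.8² + 37/5.4² = 0.0297 + 1.2689 = 1.2986, so posterior SD = 0.8775.
Posterior mean = (7.7/5.8² + 37·7.75/5.4²) / 1.2986 = 7.7489.
Interval: 7.7489 ± 1.960 × 0.8775 → [6.029, 9.469].

[6.029, 9.469]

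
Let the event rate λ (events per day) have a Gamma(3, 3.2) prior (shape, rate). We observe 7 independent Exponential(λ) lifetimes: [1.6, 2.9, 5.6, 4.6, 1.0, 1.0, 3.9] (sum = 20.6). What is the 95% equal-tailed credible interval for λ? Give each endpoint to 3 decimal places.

Posterior: Gamma(3+7, 3.2+20.6) = Gamma(10, 23.8) (shape, rate).
Equal-tailed 95% interval: Gamma(10, 23.8) quantiles at 0.025 and 0.975.
Posterior mean ≈ 0.420, SD ≈ 0.133; a Normal approximation gives roughly [0.160, 0.681].
Exact: lower = 0.201; upper = 0.718.

[0.201, 0.718]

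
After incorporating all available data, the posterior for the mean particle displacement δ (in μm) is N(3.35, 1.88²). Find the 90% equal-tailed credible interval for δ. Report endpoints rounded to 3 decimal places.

[0.258, 6.442]

The posterior is symmetric, so the 90% equal-tailed interval is δ = 3.35 ± z·1.88 with z = 1.645.
Half-width: 1.645 × 1.88 = 3.092.
3.35 − 3.092 = 0.258; 3.35 + 3.092 = 6.442.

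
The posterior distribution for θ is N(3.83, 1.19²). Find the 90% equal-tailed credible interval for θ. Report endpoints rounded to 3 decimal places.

[1.873, 5.787]

The posterior is symmetric, so the 90% equal-tailed interval is θ = 3.83 ± z·1.19 with z = 1.645.
Half-width: 1.645 × 1.19 = 1.957.
3.83 − 1.957 = 1.873; 3.83 + 1.957 = 5.787.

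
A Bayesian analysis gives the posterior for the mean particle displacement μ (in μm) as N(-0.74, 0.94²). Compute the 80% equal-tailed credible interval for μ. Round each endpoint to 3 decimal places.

[-1.945, 0.465]

The posterior is symmetric, so the 80% equal-tailed interval is μ = -0.74 ± z·0.94 with z = 1.282.
Half-width: 1.282 × 0.94 = 1.205.
-0.74 − 1.205 = -1.945; -0.74 + 1.205 = 0.465.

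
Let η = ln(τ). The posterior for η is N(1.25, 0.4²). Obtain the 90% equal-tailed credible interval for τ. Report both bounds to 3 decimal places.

On the log scale the 90% interval is 1.25 ± 1.645 × 0.4 = [0.5921, 1.9079].
Exponentiate: [e^0.5921, e^1.9079] = [1.808, 6.739].

[1.808, 6.739]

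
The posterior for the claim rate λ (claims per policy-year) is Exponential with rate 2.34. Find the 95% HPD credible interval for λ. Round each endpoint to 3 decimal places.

[0.000, 1.280]

The exponential density is strictly decreasing on [0, ∞), so the HPD interval is anchored at 0: [0, q] with P(λ ≤ q) = 0.95.
q = −ln(1 − 0.95) / 2.34 = 2.9957 / 2.34 = 1.280.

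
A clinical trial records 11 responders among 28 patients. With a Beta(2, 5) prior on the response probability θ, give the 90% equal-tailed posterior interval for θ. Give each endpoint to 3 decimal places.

[0.243, 0.508]

Posterior: Beta(2+11, 5+17) = Beta(13, 22).
Equal-tailed 90% interval: the 0.05 and 0.95 quantiles of Beta(13, 22).
Posterior mean ≈ 0.371, SD ≈ 0.081; a Normal approximation gives roughly [0.239, 0.504].
Exact: F⁻¹(0.05) = 0.243; F⁻¹(0.95) = 0.508.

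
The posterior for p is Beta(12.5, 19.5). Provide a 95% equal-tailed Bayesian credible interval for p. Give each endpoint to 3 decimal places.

Posterior: Beta(12.5, 19.5).
Equal-tailed 95% interval: the 0.025 and 0.975 quantiles of Beta(12.5, 19.5).
Posterior mean ≈ 0.391, SD ≈ 0.085; a Normal approximation gives roughly [0.224, 0.557].
Exact: F⁻¹(0.025) = 0.232; F⁻¹(0.975) = 0.562.

[0.232, 0.562]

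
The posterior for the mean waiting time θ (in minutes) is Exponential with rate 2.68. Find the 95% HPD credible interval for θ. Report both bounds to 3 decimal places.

[0.000, 1.118]

The exponential density is strictly decreasing on [0, ∞), so the HPD interval is anchored at 0: [0, q] with P(θ ≤ q) = 0.95.
q = −ln(1 − 0.95) / 2.68 = 2.9957 / 2.68 = 1.118.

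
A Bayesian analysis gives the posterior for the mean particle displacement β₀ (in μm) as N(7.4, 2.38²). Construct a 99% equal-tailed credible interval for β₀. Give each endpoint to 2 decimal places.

[1.27, 13.53]

The posterior is symmetric, so the 99% equal-tailed interval is β₀ = 7.4 ± z·2.38 with z = 2.576.
Half-width: 2.576 × 2.38 = 6.13.
7.4 − 6.13 = 1.27; 7.4 + 6.13 = 13.53.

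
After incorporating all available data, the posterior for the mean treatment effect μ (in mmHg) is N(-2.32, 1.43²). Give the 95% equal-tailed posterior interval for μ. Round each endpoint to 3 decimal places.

The posterior is symmetric, so the 95% equal-tailed interval is μ = -2.32 ± z·1.43 with z = 1.960.
Half-width: 1.960 × 1.43 = 2.803.
-2.32 − 2.803 = -5.123; -2.32 + 2.803 = 0.483.

[-5.123, 0.483]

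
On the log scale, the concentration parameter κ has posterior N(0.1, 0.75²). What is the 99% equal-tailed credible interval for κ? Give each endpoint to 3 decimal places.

On the log scale the 99% interval is 0.1 ± 2.576 × 0.75 = [-1.8319, 2.0319].
Exponentiate: [e^-1.8319, e^2.0319] = [0.160, 7.628].

[0.160, 7.628]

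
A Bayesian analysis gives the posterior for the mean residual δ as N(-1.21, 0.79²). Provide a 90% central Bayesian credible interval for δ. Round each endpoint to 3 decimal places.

[-2.509, 0.089]

The posterior is symmetric, so the 90% equal-tailed interval is δ = -1.21 ± z·0.79 with z = 1.645.
Half-width: 1.645 × 0.79 = 1.299.
-1.21 − 1.299 = -2.509; -1.21 + 1.299 = 0.089.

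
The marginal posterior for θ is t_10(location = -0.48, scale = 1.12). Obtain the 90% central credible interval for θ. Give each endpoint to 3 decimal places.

The t_10 distribution is symmetric; the 90% interval is -0.48 ± t·1.12 with t_{0.95,10} = 1.812.
Half-width: 1.812 × 1.12 = 2.030.
-0.48 − 2.030 = -2.510; -0.48 + 2.030 = 1.550.

[-2.510, 1.550]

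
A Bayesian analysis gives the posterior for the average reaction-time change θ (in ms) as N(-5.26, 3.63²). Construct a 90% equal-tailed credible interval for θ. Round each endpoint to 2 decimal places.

The posterior is symmetric, so the 90% equal-tailed interval is θ = -5.26 ± z·3.63 with z = 1.645.
Half-width: 1.645 × 3.63 = 5.97.
-5.26 − 5.97 = -11.23; -5.26 + 5.97 = 0.71.

[-11.23, 0.71]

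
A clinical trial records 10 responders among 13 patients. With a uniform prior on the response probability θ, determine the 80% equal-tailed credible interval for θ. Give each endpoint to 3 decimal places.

Posterior: Beta(1+10, 1+3) = Beta(11, 4).
Equal-tailed 80% interval: the 0.1 and 0.9 quantiles of Beta(11, 4).
Posterior mean ≈ 0.733, SD ≈ 0.111; a Normal approximation gives roughly [0.592, 0.875].
Exact: F⁻¹(0.1) = 0.583; F⁻¹(0.9) = 0.869.

[0.583, 0.869]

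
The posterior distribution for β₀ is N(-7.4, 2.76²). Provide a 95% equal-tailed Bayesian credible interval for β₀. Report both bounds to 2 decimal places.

The posterior is symmetric, so the 95% equal-tailed interval is β₀ = -7.4 ± z·2.76 with z = 1.960.
Half-width: 1.960 × 2.76 = 5.41.
-7.4 − 5.41 = -12.81; -7.4 + 5.41 = -1.99.

[-12.81, -1.99]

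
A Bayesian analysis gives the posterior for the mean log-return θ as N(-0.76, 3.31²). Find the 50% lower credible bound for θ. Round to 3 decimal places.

Need L with P(θ ≥ L) = 0.50: L = -0.76 − z_{0.5}·3.31.
z = 0.000; L = -0.76 − 0.000 × 3.31 = -0.760.

-0.760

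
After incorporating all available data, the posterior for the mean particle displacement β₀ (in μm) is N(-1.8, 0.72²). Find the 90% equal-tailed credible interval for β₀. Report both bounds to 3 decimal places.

The posterior is symmetric, so the 90% equal-tailed interval is β₀ = -1.8 ± z·0.72 with z = 1.645.
Half-width: 1.645 × 0.72 = 1.184.
-1.8 − 1.184 = -2.984; -1.8 + 1.184 = -0.616.

[-2.984, -0.616]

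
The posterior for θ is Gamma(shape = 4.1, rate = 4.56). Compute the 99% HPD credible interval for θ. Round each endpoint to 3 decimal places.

The posterior is unimodal and skewed, so the HPD interval has equal density at both endpoints and is the shortest 99% interval.
Solving f(0.093) = f(2.262) with F(2.262) − F(0.093) = 0.99 gives [0.093, 2.262].
For comparison, the equal-tailed interval is [0.156, 2.444]; the HPD is narrower and shifted toward the mode.

[0.093, 2.262]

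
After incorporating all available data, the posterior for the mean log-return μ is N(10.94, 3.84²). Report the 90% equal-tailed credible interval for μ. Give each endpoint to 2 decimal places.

[4.62, 17.26]

The posterior is symmetric, so the 90% equal-tailed interval is μ = 10.94 ± z·3.84 with z = 1.645.
Half-width: 1.645 × 3.84 = 6.32.
10.94 − 6.32 = 4.62; 10.94 + 6.32 = 17.26.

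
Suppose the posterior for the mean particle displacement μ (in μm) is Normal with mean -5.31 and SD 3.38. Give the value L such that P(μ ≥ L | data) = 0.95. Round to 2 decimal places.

-10.87

Need L with P(μ ≥ L) = 0.95: L = -5.31 − z_{0.05}·3.38.
z = 1.645; L = -5.31 − 1.645 × 3.38 = -10.87.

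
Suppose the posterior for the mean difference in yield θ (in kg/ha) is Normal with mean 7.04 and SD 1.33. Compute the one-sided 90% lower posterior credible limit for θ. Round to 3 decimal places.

Need L with P(θ ≥ L) = 0.90: L = 7.04 − z_{0.1}·1.33.
z = 1.282; L = 7.04 − 1.282 × 1.33 = 5.336.

5.336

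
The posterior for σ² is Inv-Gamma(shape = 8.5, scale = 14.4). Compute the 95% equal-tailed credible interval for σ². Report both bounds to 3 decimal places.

[0.954, 3.807]

Inverse-Gamma(8.5, 14.4) quantiles: F⁻¹(0.025) and F⁻¹(0.975).
Equivalently, 1/σ² ~ Gamma(8.5, rate = 14.4); invert its 0.975 and 0.025 quantiles.
Posterior mean ≈ 1.920, SD ≈ 0.753; a Normal approximation gives roughly [0.444, 3.396].
Exact: lower = 0.954; upper = 3.807.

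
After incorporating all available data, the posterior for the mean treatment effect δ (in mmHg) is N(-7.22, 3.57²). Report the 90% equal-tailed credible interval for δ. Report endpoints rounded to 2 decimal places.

[-13.09, -1.35]

The posterior is symmetric, so the 90% equal-tailed interval is δ = -7.22 ± z·3.57 with z = 1.645.
Half-width: 1.645 × 3.57 = 5.87.
-7.22 − 5.87 = -13.09; -7.22 + 5.87 = -1.35.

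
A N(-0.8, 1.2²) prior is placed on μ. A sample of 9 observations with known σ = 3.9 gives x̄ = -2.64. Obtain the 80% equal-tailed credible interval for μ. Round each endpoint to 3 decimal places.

[-2.777, -0.516]

Posterior precision = 1/1.2² + 9/3.9² = 0.6944 + 0.5917 = 1.2862, so posterior SD = 0.8818.
Posterior mean = (-0.8/1.2² + 9·-2.64/3.9²) / 1.2862 = -1.6465.
Interval: -1.6465 ± 1.282 × 0.8818 → [-2.777, -0.516].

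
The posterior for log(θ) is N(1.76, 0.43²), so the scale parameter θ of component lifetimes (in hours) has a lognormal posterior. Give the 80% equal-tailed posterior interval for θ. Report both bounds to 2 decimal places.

On the log scale the 80% interval is 1.76 ± 1.282 × 0.43 = [1.2089, 2.3111].
Exponentiate: [e^1.2089, e^2.3111] = [3.35, 10.09].

[3.35, 10.09]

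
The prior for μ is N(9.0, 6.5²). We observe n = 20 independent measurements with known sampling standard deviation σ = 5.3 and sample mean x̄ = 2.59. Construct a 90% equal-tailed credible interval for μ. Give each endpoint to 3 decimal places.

Posterior precision = 1/6.5² + 20/5.3² = 0.0237 + 0.7120 = 0.7357, so posterior SD = 1.1659.
Posterior mean = (9.0/6.5² + 20·2.59/5.3²) / 0.7357 = 2.7962.
Interval: 2.7962 ± 1.645 × 1.1659 → [0.879, 4.714].

[0.879, 4.714]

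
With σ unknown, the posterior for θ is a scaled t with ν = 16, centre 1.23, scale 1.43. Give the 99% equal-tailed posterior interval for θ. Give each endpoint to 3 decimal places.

The t_16 distribution is symmetric; the 99% interval is 1.23 ± t·1.43 with t_{0.995,16} = 2.921.
Half-width: 2.921 × 1.43 = 4.177.
1.23 − 4.177 = -2.947; 1.23 + 4.177 = 5.407.

[-2.947, 5.407]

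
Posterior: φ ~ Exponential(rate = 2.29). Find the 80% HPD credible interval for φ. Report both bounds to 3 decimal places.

The exponential density is strictly decreasing on [0, ∞), so the HPD interval is anchored at 0: [0, q] with P(φ ≤ q) = 0.80.
q = −ln(1 − 0.80) / 2.29 = 1.6094 / 2.29 = 0.703.

[0.000, 0.703]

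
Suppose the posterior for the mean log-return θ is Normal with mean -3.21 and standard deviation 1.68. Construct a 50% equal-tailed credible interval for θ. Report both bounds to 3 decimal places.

The posterior is symmetric, so the 50% equal-tailed interval is θ = -3.21 ± z·1.68 with z = 0.674.
Half-width: 0.674 × 1.68 = 1.133.
-3.21 − 1.133 = -4.343; -3.21 + 1.133 = -2.077.

[-4.343, -2.077]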